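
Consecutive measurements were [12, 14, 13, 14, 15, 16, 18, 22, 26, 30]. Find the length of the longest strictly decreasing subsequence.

2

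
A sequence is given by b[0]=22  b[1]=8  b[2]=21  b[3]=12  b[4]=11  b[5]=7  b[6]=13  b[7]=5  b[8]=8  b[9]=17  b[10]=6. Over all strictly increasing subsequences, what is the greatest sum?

50

Let S[i] be the best sum of a strictly increasing subsequence ending at i:
i:      0  1  2  3  4  5  6  7  8  9 10
b[i]:  22  8 21 12 11  7 13  5  8 17  6
S:     22  8 29 20 19  7 33  5 15 50 11
Maximum is 50 (e.g. 8 + 12 + 13 + 17).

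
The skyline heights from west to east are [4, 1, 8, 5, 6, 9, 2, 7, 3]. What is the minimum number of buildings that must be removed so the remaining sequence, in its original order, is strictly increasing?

Fewest deletions = n − (longest strictly increasing subsequence).
i:     1 2 3 4 5 6 7 8 9
a[i]:  4 1 8 5 6 9 2 7 3
dp:    1 1 2 2 3 4 2 4 3
max dp = 4, so deletions = 9 − 4 = 5.

5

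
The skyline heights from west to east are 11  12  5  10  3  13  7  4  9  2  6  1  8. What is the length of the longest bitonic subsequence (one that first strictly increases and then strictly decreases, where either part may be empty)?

inc[i] = longest strictly increasing subsequence ending at i; dec[i] = longest strictly decreasing subsequence starting at i:
i:      1  2  3  4  5  6  7  8  9 10 11 12 13
a[i]:  11 12  5 10  3 13  7  4  9  2  6  1  8
inc:    1  2  1  2  1  3  2  2  3  1  3  1  4
dec:    6  6  4  5  3  5  4  3  3  2  2  1  1
Best peak at i=2 (value 12): inc=2, dec=6, length 2+6−1 = 7.

7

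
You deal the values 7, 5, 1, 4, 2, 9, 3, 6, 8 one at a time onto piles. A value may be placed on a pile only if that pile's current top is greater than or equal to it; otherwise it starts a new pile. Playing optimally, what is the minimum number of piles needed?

Place each on the leftmost legal pile:
7 → new pile 1 (tops now [7])
5 → pile 1 (tops now [5])
1 → pile 1 (tops now [1])
4 → new pile 2 (tops now [1, 4])
2 → pile 2 (tops now [1, 2])
9 → new pile 3 (tops now [1, 2, 9])
3 → pile 3 (tops now [1, 2, 3])
6 → new pile 4 (tops now [1, 2, 3, 6])
8 → new pile 5 (tops now [1, 2, 3, 6, 8])
Five piles.

5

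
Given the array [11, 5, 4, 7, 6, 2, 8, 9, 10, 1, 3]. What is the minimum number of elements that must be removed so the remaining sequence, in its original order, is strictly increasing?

6

Fewest deletions = n − (longest strictly increasing subsequence).
Patience tails:
11 → extends → [11]
5 → replaces 11 → [5]
4 → replaces 5 → [4]
7 → extends → [4, 7]
6 → replaces 7 → [4, 6]
2 → replaces 4 → [2, 6]
8 → extends → [2, 6, 8]
9 → extends → [2, 6, 8, 9]
10 → extends → [2, 6, 8, 9, 10]
1 → replaces 2 → [1, 6, 8, 9, 10]
3 → replaces 6 → [1, 3, 8, 9, 10]
Longest strictly increasing subsequence has length 5, so deletions = 11 − 5 = 6.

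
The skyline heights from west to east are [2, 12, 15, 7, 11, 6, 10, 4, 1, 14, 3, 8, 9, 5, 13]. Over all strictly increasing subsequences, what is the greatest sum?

Let S[i] be the best sum of a strictly increasing subsequence ending at i:
i:      1  2  3  4  5  6  7  8  9 10 11 12 13 14 15
a[i]:   2 12 15  7 11  6 10  4  1 14  3  8  9  5 13
S:      2 14 29  9 20  8 19  6  1 34  5 17 26 11 39
Maximum is 39 (e.g. 2 + 7 + 8 + 9 + 13).

39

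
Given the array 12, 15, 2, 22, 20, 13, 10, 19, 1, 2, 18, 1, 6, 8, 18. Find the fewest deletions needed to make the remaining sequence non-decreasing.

10

Fewest deletions = n − (longest non-decreasing subsequence).
i:      1  2  3  4  5  6  7  8  9 10 11 12 13 14 15
a[i]:  12 15  2 22 20 13 10 19  1  2 18  1  6  8 18
dp:     1  2  1  3  3  2  2  3  1  2  3  2  3  4  5
max dp = 5, so deletions = 15 − 5 = 10.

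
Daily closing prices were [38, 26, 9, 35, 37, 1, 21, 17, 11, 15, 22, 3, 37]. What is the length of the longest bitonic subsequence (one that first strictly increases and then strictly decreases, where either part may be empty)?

inc[i] = longest strictly increasing subsequence ending at i; dec[i] = longest strictly decreasing subsequence starting at i:
i:      1  2  3  4  5  6  7  8  9 10 11 12 13
a[i]:  38 26  9 35 37  1 21 17 11 15 22  3 37
inc:    1  1  1  2  3  1  2  2  2  3  4  2  5
dec:    6  5  2  5  5  1  4  3  2  2  2  1  1
Best peak at i=5 (value 37): inc=3, dec=5, length 3+5−1 = 7.

7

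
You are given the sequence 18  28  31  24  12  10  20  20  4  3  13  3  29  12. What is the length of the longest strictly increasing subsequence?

3

Let dp[i] be the length of the longest such subsequence ending at index i:
i:      1  2  3  4  5  6  7  8  9 10 11 12 13 14
a[i]:  18 28 31 24 12 10 20 20  4  3 13  3 29 12
dp:     1  2  3  2  1  1  2  2  1  1  2  1  3  2
Maximum dp value is 3.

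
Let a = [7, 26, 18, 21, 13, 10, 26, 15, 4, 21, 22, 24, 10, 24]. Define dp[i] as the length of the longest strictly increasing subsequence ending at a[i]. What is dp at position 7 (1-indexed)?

4

dp[i] = 1 + max{dp[j] : j<i, a[j]<a[i]} (or 1 if no such j):
i:      1  2  3  4  5  6  7  8  9 10 11 12 13 14
a[i]:   7 26 18 21 13 10 26 15  4 21 22 24 10 24
dp:     1  2  2  3  2  2  4  3  1  4  5  6  2  6
At index 7 the value is 4.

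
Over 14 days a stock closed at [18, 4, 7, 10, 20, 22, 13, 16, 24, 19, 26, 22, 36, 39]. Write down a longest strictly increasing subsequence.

Patience tails give the LIS length; then backtrack through the dp parents:
18 → extends → [18]
4 → replaces 18 → [4]
7 → extends → [4, 7]
10 → extends → [4, 7, 10]
20 → extends → [4, 7, 10, 20]
22 → extends → [4, 7, 10, 20, 22]
13 → replaces 20 → [4, 7, 10, 13, 22]
16 → replaces 22 → [4, 7, 10, 13, 16]
24 → extends → [4, 7, 10, 13, 16, 24]
19 → replaces 24 → [4, 7, 10, 13, 16, 19]
26 → extends → [4, 7, 10, 13, 16, 19, 26]
22 → replaces 26 → [4, 7, 10, 13, 16, 19, 22]
36 → extends → [4, 7, 10, 13, 16, 19, 22, 36]
39 → extends → [4, 7, 10, 13, 16, 19, 22, 36, 39]
Length 9; one witness is 4, 7, 10, 20, 22, 24, 26, 36, 39.

4, 7, 10, 20, 22, 24, 26, 36, 39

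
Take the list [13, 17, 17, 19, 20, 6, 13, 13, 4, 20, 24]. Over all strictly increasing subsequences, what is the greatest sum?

Let S[i] be the best sum of a strictly increasing subsequence ending at i:
i:      1  2  3  4  5  6  7  8  9 10 11
a[i]:  13 17 17 19 20  6 13 13  4 20 24
S:     13 30 30 49 69  6 19 19  4 69 93
Maximum is 93 (e.g. 13 + 17 + 19 + 20 + 24).

93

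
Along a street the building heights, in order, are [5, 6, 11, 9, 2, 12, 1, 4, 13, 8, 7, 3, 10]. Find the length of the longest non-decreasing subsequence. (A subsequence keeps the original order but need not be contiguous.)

5

Let dp[i] be the length of the longest such subsequence ending at index i:
i:      1  2  3  4  5  6  7  8  9 10 11 12 13
a[i]:   5  6 11  9  2 12  1  4 13  8  7  3 10
dp:     1  2  3  3  1  4  1  2  5  3  3  2  4
Maximum dp value is 5.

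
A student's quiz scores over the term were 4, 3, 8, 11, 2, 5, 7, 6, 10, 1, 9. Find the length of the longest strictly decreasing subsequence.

Let dp[i] be the longest strictly decreasing subsequence ending at i:
i:      1  2  3  4  5  6  7  8  9 10 11
a[i]:   4  3  8 11  2  5  7  6 10  1  9
dp:     1  2  1  1  3  2  2  3  2  4  3
Maximum is 4.

4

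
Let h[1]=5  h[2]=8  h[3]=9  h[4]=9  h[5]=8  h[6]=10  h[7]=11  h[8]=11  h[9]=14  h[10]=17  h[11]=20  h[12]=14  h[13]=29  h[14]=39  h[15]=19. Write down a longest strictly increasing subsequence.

5, 8, 9, 10, 11, 14, 17, 20, 29, 39

Patience tails give the LIS length; then backtrack through the dp parents:
5 → extends → [5]
8 → extends → [5, 8]
9 → extends → [5, 8, 9]
9 → already a tail → [5, 8, 9]
8 → already a tail → [5, 8, 9]
10 → extends → [5, 8, 9, 10]
11 → extends → [5, 8, 9, 10, 11]
11 → already a tail → [5, 8, 9, 10, 11]
14 → extends → [5, 8, 9, 10, 11, 14]
17 → extends → [5, 8, 9, 10, 11, 14, 17]
20 → extends → [5, 8, 9, 10, 11, 14, 17, 20]
14 → already a tail → [5, 8, 9, 10, 11, 14, 17, 20]
29 → extends → [5, 8, 9, 10, 11, 14, 17, 20, 29]
39 → extends → [5, 8, 9, 10, 11, 14, 17, 20, 29, 39]
19 → replaces 20 → [5, 8, 9, 10, 11, 14, 17, 19, 29, 39]
Length 10; one witness is 5, 8, 9, 10, 11, 14, 17, 20, 29, 39.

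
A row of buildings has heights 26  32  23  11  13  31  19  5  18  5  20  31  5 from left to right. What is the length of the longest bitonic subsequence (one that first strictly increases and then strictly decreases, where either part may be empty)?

inc[i] = longest strictly increasing subsequence ending at i; dec[i] = longest strictly decreasing subsequence starting at i:
i:      1  2  3  4  5  6  7  8  9 10 11 12 13
a[i]:  26 32 23 11 13 31 19  5 18  5 20 31  5
inc:    1  2  1  1  2  3  3  1  3  1  4  5  1
dec:    5  5  4  2  2  4  3  1  2  1  2  2  1
Best peak at i=2 (value 32): inc=2, dec=5, length 2+5−1 = 6.

6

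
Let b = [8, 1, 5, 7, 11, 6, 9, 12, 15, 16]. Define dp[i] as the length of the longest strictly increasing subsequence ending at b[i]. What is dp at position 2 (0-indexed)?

dp[i] = 1 + max{dp[j] : j<i, b[j]<b[i]} (or 1 if no such j):
i:      0  1  2  3  4  5  6  7  8  9
b[i]:   8  1  5  7 11  6  9 12 15 16
dp:     1  1  2  3  4  3  4  5  6  7
At index 2 the value is 2.

2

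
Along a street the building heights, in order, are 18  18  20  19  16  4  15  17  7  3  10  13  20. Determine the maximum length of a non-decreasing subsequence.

5

Let dp[i] be the length of the longest such subsequence ending at index i:
i:      1  2  3  4  5  6  7  8  9 10 11 12 13
a[i]:  18 18 20 19 16  4 15 17  7  3 10 13 20
dp:     1  2  3  3  1  1  2  3  2  1  3  4  5
Maximum dp value is 5.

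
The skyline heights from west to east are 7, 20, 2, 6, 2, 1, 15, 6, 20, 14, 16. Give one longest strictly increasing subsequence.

Patience tails give the LIS length; then backtrack through the dp parents:
7 → extends → [7]
20 → extends → [7, 20]
2 → replaces 7 → [2, 20]
6 → replaces 20 → [2, 6]
2 → already a tail → [2, 6]
1 → replaces 2 → [1, 6]
15 → extends → [1, 6, 15]
6 → already a tail → [1, 6, 15]
20 → extends → [1, 6, 15, 20]
14 → replaces 15 → [1, 6, 14, 20]
16 → replaces 20 → [1, 6, 14, 16]
Length 4; one witness is 2, 6, 15, 20.

2, 6, 15, 20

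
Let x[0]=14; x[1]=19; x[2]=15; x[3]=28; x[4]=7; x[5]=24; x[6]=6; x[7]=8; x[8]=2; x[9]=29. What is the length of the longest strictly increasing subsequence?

4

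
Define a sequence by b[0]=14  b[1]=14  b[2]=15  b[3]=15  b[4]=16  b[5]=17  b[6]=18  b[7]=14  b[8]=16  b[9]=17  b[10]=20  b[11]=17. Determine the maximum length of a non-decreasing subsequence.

8

Let dp[i] be the length of the longest such subsequence ending at index i:
i:      0  1  2  3  4  5  6  7  8  9 10 11
b[i]:  14 14 15 15 16 17 18 14 16 17 20 17
dp:     1  2  3  4  5  6  7  3  6  7  8  8
Maximum dp value is 8.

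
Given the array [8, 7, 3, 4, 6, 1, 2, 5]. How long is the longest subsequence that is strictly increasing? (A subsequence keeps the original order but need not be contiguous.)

Track the smallest tail for each achievable length (strict):
8 → extends → [8]
7 → replaces 8 → [7]
3 → replaces 7 → [3]
4 → extends → [3, 4]
6 → extends → [3, 4, 6]
1 → replaces 3 → [1, 4, 6]
2 → replaces 4 → [1, 2, 6]
5 → replaces 6 → [1, 2, 5]
Three tails, so the longest strictly increasing subsequence has length 3 (e.g. 3, 4, 6).

3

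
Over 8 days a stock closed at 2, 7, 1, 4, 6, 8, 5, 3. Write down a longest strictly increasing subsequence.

2, 4, 6, 8

Patience tails give the LIS length; then backtrack through the dp parents:
2 → extends → [2]
7 → extends → [2, 7]
1 → replaces 2 → [1, 7]
4 → replaces 7 → [1, 4]
6 → extends → [1, 4, 6]
8 → extends → [1, 4, 6, 8]
5 → replaces 6 → [1, 4, 5, 8]
3 → replaces 4 → [1, 3, 5, 8]
Length 4; one witness is 2, 4, 6, 8.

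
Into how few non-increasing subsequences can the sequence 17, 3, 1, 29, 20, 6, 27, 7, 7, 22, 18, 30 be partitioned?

5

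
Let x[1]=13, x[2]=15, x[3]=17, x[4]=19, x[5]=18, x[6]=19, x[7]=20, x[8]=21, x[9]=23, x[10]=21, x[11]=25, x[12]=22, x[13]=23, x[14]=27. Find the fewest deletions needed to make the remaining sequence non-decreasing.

Fewest deletions = n − (longest non-decreasing subsequence).
i:      1  2  3  4  5  6  7  8  9 10 11 12 13 14
x[i]:  13 15 17 19 18 19 20 21 23 21 25 22 23 27
dp:     1  2  3  4  4  5  6  7  8  8  9  9 10 11
max dp = 11, so deletions = 14 − 11 = 3.

3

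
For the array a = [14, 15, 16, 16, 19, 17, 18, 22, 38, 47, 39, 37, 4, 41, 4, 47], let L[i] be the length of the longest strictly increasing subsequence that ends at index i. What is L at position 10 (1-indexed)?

8

dp[i] = 1 + max{dp[j] : j<i, a[j]<a[i]} (or 1 if no such j):
i:      1  2  3  4  5  6  7  8  9 10 11 12 13 14 15 16
a[i]:  14 15 16 16 19 17 18 22 38 47 39 37  4 41  4 47
dp:     1  2  3  3  4  4  5  6  7  8  8  7  1  9  1 10
At index 10 the value is 8.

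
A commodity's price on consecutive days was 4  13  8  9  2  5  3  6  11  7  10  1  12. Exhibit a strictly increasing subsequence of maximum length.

Patience tails give the LIS length; then backtrack through the dp parents:
4 → extends → [4]
13 → extends → [4, 13]
8 → replaces 13 → [4, 8]
9 → extends → [4, 8, 9]
2 → replaces 4 → [2, 8, 9]
5 → replaces 8 → [2, 5, 9]
3 → replaces 5 → [2, 3, 9]
6 → replaces 9 → [2, 3, 6]
11 → extends → [2, 3, 6, 11]
7 → replaces 11 → [2, 3, 6, 7]
10 → extends → [2, 3, 6, 7, 10]
1 → replaces 2 → [1, 3, 6, 7, 10]
12 → extends → [1, 3, 6, 7, 10, 12]
Length 6; one witness is 4, 5, 6, 7, 10, 12.

4, 5, 6, 7, 10, 12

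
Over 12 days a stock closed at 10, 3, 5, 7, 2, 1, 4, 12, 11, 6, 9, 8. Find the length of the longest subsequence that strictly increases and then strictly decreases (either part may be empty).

7

inc[i] = longest strictly increasing subsequence ending at i; dec[i] = longest strictly decreasing subsequence starting at i:
i:      1  2  3  4  5  6  7  8  9 10 11 12
a[i]:  10  3  5  7  2  1  4 12 11  6  9  8
inc:    1  1  2  3  1  1  2  4  4  3  4  4
dec:    4  3  3  3  2  1  1  4  3  1  2  1
Best peak at i=8 (value 12): inc=4, dec=4, length 4+4−1 = 7.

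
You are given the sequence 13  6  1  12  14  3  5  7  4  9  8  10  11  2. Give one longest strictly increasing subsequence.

Patience tails give the LIS length; then backtrack through the dp parents:
13 → extends → [13]
6 → replaces 13 → [6]
1 → replaces 6 → [1]
12 → extends → [1, 12]
14 → extends → [1, 12, 14]
3 → replaces 12 → [1, 3, 14]
5 → replaces 14 → [1, 3, 5]
7 → extends → [1, 3, 5, 7]
4 → replaces 5 → [1, 3, 4, 7]
9 → extends → [1, 3, 4, 7, 9]
8 → replaces 9 → [1, 3, 4, 7, 8]
10 → extends → [1, 3, 4, 7, 8, 10]
11 → extends → [1, 3, 4, 7, 8, 10, 11]
2 → replaces 3 → [1, 2, 4, 7, 8, 10, 11]
Length 7; one witness is 1, 3, 5, 7, 9, 10, 11.

1, 3, 5, 7, 9, 10, 11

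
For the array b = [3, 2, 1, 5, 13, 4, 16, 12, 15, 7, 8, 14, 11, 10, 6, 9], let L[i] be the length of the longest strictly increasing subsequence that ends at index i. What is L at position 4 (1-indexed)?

2

dp[i] = 1 + max{dp[j] : j<i, b[j]<b[i]} (or 1 if no such j):
i:      1  2  3  4  5  6  7  8  9 10 11 12 13 14 15 16
b[i]:   3  2  1  5 13  4 16 12 15  7  8 14 11 10  6  9
dp:     1  1  1  2  3  2  4  3  4  3  4  5  5  5  3  5
At index 4 the value is 2.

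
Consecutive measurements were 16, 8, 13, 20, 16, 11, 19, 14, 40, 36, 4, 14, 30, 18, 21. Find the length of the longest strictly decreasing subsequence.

4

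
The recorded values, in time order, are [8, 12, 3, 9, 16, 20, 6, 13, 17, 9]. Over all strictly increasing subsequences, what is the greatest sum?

56

Let S[i] be the best sum of a strictly increasing subsequence ending at i:
i:      1  2  3  4  5  6  7  8  9 10
a[i]:   8 12  3  9 16 20  6 13 17  9
S:      8 20  3 17 36 56  9 33 53 18
Maximum is 56 (e.g. 8 + 12 + 16 + 20).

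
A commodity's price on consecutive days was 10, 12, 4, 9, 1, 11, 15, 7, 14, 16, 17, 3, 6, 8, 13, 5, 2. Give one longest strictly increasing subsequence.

Patience tails give the LIS length; then backtrack through the dp parents:
10 → extends → [10]
12 → extends → [10, 12]
4 → replaces 10 → [4, 12]
9 → replaces 12 → [4, 9]
1 → replaces 4 → [1, 9]
11 → extends → [1, 9, 11]
15 → extends → [1, 9, 11, 15]
7 → replaces 9 → [1, 7, 11, 15]
14 → replaces 15 → [1, 7, 11, 14]
16 → extends → [1, 7, 11, 14, 16]
17 → extends → [1, 7, 11, 14, 16, 17]
3 → replaces 7 → [1, 3, 11, 14, 16, 17]
6 → replaces 11 → [1, 3, 6, 14, 16, 17]
8 → replaces 14 → [1, 3, 6, 8, 16, 17]
13 → replaces 16 → [1, 3, 6, 8, 13, 17]
5 → replaces 6 → [1, 3, 5, 8, 13, 17]
2 → replaces 3 → [1, 2, 5, 8, 13, 17]
Length 6; one witness is 4, 9, 11, 15, 16, 17.

4, 9, 11, 15, 16, 17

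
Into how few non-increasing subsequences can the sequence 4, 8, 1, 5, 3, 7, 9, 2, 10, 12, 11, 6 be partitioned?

6

The minimum number of non-increasing subsequences covering a sequence equals the length of its longest strictly increasing subsequence.
LIS length is 6 (e.g. 4, 5, 7, 9, 10, 12), so 6 piles are needed.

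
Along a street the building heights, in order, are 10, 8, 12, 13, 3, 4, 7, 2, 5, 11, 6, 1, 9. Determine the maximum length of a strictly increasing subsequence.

5

Let dp[i] be the length of the longest such subsequence ending at index i:
i:      1  2  3  4  5  6  7  8  9 10 11 12 13
a[i]:  10  8 12 13  3  4  7  2  5 11  6  1  9
dp:     1  1  2  3  1  2  3  1  3  4  4  1  5
Maximum dp value is 5.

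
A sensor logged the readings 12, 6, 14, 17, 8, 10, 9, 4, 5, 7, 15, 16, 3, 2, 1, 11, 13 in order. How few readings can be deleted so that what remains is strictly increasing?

12

Fewest deletions = n − (longest strictly increasing subsequence).
Patience tails:
12 → extends → [12]
6 → replaces 12 → [6]
14 → extends → [6, 14]
17 → extends → [6, 14, 17]
8 → replaces 14 → [6, 8, 17]
10 → replaces 17 → [6, 8, 10]
9 → replaces 10 → [6, 8, 9]
4 → replaces 6 → [4, 8, 9]
5 → replaces 8 → [4, 5, 9]
7 → replaces 9 → [4, 5, 7]
15 → extends → [4, 5, 7, 15]
16 → extends → [4, 5, 7, 15, 16]
3 → replaces 4 → [3, 5, 7, 15, 16]
2 → replaces 3 → [2, 5, 7, 15, 16]
1 → replaces 2 → [1, 5, 7, 15, 16]
11 → replaces 15 → [1, 5, 7, 11, 16]
13 → replaces 16 → [1, 5, 7, 11, 13]
Longest strictly increasing subsequence has length 5, so deletions = 17 − 5 = 12.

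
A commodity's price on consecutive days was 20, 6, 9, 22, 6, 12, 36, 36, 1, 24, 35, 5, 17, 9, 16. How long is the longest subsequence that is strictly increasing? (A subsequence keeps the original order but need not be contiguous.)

5

Track the smallest tail for each achievable length (strict):
20 → extends → [20]
6 → replaces 20 → [6]
9 → extends → [6, 9]
22 → extends → [6, 9, 22]
6 → already a tail → [6, 9, 22]
12 → replaces 22 → [6, 9, 12]
36 → extends → [6, 9, 12, 36]
36 → already a tail → [6, 9, 12, 36]
1 → replaces 6 → [1, 9, 12, 36]
24 → replaces 36 → [1, 9, 12, 24]
35 → extends → [1, 9, 12, 24, 35]
5 → replaces 9 → [1, 5, 12, 24, 35]
17 → replaces 24 → [1, 5, 12, 17, 35]
9 → replaces 12 → [1, 5, 9, 17, 35]
16 → replaces 17 → [1, 5, 9, 16, 35]
Five tails, so the longest strictly increasing subsequence has length 5 (e.g. 6, 9, 22, 24, 35).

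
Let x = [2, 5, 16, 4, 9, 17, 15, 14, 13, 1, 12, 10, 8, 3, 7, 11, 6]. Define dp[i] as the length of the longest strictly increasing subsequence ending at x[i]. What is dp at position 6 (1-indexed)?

4

dp[i] = 1 + max{dp[j] : j<i, x[j]<x[i]} (or 1 if no such j):
i:      1  2  3  4  5  6  7  8  9 10 11 12 13 14 15 16 17
x[i]:   2  5 16  4  9 17 15 14 13  1 12 10  8  3  7 11  6
dp:     1  2  3  2  3  4  4  4  4  1  4  4  3  2  3  5  3
At index 6 the value is 4.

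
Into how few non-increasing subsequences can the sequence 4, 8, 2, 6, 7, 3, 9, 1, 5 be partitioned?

4

Place each on the leftmost legal pile:
4 → new pile 1 (tops now [4])
8 → new pile 2 (tops now [4, 8])
2 → pile 1 (tops now [2, 8])
6 → pile 2 (tops now [2, 6])
7 → new pile 3 (tops now [2, 6, 7])
3 → pile 2 (tops now [2, 3, 7])
9 → new pile 4 (tops now [2, 3, 7, 9])
1 → pile 1 (tops now [1, 3, 7, 9])
5 → pile 3 (tops now [1, 3, 5, 9])
Four piles.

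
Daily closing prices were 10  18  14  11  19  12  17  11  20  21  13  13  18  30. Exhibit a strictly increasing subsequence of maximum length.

Patience tails give the LIS length; then backtrack through the dp parents:
10 → extends → [10]
18 → extends → [10, 18]
14 → replaces 18 → [10, 14]
11 → replaces 14 → [10, 11]
19 → extends → [10, 11, 19]
12 → replaces 19 → [10, 11, 12]
17 → extends → [10, 11, 12, 17]
11 → already a tail → [10, 11, 12, 17]
20 → extends → [10, 11, 12, 17, 20]
21 → extends → [10, 11, 12, 17, 20, 21]
13 → replaces 17 → [10, 11, 12, 13, 20, 21]
13 → already a tail → [10, 11, 12, 13, 20, 21]
18 → replaces 20 → [10, 11, 12, 13, 18, 21]
30 → extends → [10, 11, 12, 13, 18, 21, 30]
Length 7; one witness is 10, 11, 12, 17, 20, 21, 30.

10, 11, 12, 17, 20, 21, 30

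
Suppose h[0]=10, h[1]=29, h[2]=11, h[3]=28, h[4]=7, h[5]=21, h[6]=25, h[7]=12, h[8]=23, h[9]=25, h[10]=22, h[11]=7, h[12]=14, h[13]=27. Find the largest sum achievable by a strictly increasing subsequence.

Let S[i] be the best sum of a strictly increasing subsequence ending at i:
i:       0   1   2   3   4   5   6   7   8   9  10  11  12  13
h[i]:   10  29  11  28   7  21  25  12  23  25  22   7  14  27
S:      10  39  21  49   7  42  67  33  65  90  64   7  47 117
Maximum is 117 (e.g. 10 + 11 + 21 + 23 + 25 + 27).

117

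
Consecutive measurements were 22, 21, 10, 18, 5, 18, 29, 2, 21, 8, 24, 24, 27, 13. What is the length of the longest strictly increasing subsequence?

Track the smallest tail for each achievable length (strict):
22 → extends → [22]
21 → replaces 22 → [21]
10 → replaces 21 → [10]
18 → extends → [10, 18]
5 → replaces 10 → [5, 18]
18 → already a tail → [5, 18]
29 → extends → [5, 18, 29]
2 → replaces 5 → [2, 18, 29]
21 → replaces 29 → [2, 18, 21]
8 → replaces 18 → [2, 8, 21]
24 → extends → [2, 8, 21, 24]
24 → already a tail → [2, 8, 21, 24]
27 → extends → [2, 8, 21, 24, 27]
13 → replaces 21 → [2, 8, 13, 24, 27]
Five tails, so the longest strictly increasing subsequence has length 5 (e.g. 10, 18, 21, 24, 27).

5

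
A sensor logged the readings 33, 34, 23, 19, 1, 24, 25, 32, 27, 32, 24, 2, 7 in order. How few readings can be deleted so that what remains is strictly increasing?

8

Fewest deletions = n − (longest strictly increasing subsequence).
i:      1  2  3  4  5  6  7  8  9 10 11 12 13
a[i]:  33 34 23 19  1 24 25 32 27 32 24  2  7
dp:     1  2  1  1  1  2  3  4  4  5  2  2  3
max dp = 5, so deletions = 13 − 5 = 8.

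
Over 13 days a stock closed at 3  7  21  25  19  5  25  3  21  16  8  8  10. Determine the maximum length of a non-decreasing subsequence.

Let dp[i] be the length of the longest such subsequence ending at index i:
i:      1  2  3  4  5  6  7  8  9 10 11 12 13
a[i]:   3  7 21 25 19  5 25  3 21 16  8  8 10
dp:     1  2  3  4  3  2  5  2  4  3  3  4  5
Maximum dp value is 5.

5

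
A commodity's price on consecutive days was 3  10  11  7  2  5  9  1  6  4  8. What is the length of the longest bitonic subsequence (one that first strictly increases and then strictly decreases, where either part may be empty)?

6

inc[i] = longest strictly increasing subsequence ending at i; dec[i] = longest strictly decreasing subsequence starting at i:
i:      1  2  3  4  5  6  7  8  9 10 11
a[i]:   3 10 11  7  2  5  9  1  6  4  8
inc:    1  2  3  2  1  2  3  1  3  2  4
dec:    3  4  4  3  2  2  3  1  2  1  1
Best peak at i=3 (value 11): inc=3, dec=4, length 3+4−1 = 6.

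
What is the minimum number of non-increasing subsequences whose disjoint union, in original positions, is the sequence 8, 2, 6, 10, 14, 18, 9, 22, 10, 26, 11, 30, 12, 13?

The minimum number of non-increasing subsequences covering a sequence equals the length of its longest strictly increasing subsequence.
LIS length is 8 (e.g. 2, 6, 10, 14, 18, 22, 26, 30), so 8 piles are needed.

8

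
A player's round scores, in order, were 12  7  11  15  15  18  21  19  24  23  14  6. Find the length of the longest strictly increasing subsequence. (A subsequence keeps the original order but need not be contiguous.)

Track the smallest tail for each achievable length (strict):
12 → extends → [12]
7 → replaces 12 → [7]
11 → extends → [7, 11]
15 → extends → [7, 11, 15]
15 → already a tail → [7, 11, 15]
18 → extends → [7, 11, 15, 18]
21 → extends → [7, 11, 15, 18, 21]
19 → replaces 21 → [7, 11, 15, 18, 19]
24 → extends → [7, 11, 15, 18, 19, 24]
23 → replaces 24 → [7, 11, 15, 18, 19, 23]
14 → replaces 15 → [7, 11, 14, 18, 19, 23]
6 → replaces 7 → [6, 11, 14, 18, 19, 23]
Six tails, so the longest strictly increasing subsequence has length 6 (e.g. 7, 11, 15, 18, 21, 24).

6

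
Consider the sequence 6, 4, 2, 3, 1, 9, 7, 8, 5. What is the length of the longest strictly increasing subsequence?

Let dp[i] be the length of the longest such subsequence ending at index i:
i:     1 2 3 4 5 6 7 8 9
a[i]:  6 4 2 3 1 9 7 8 5
dp:    1 1 1 2 1 3 3 4 3
Maximum dp value is 4.

4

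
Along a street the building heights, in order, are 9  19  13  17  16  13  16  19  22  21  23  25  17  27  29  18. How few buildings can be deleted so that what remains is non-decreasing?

Fewest deletions = n − (longest non-decreasing subsequence).
i:      1  2  3  4  5  6  7  8  9 10 11 12 13 14 15 16
a[i]:   9 19 13 17 16 13 16 19 22 21 23 25 17 27 29 18
dp:     1  2  2  3  3  3  4  5  6  6  7  8  5  9 10  6
max dp = 10, so deletions = 16 − 10 = 6.

6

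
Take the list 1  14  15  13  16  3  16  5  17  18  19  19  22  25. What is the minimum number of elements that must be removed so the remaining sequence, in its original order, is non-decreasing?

3

Fewest deletions = n − (longest non-decreasing subsequence).
i:      1  2  3  4  5  6  7  8  9 10 11 12 13 14
a[i]:   1 14 15 13 16  3 16  5 17 18 19 19 22 25
dp:     1  2  3  2  4  2  5  3  6  7  8  9 10 11
max dp = 11, so deletions = 14 − 11 = 3.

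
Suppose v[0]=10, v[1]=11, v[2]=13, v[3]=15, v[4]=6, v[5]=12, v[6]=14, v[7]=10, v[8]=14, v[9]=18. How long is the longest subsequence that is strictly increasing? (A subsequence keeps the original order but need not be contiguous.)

Let dp[i] be the length of the longest such subsequence ending at index i:
i:      0  1  2  3  4  5  6  7  8  9
v[i]:  10 11 13 15  6 12 14 10 14 18
dp:     1  2  3  4  1  3  4  2  4  5
Maximum dp value is 5.

5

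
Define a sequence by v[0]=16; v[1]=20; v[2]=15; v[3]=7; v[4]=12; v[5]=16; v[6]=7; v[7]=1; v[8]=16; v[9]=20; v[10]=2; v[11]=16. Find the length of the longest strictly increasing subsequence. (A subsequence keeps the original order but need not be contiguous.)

4

Let dp[i] be the length of the longest such subsequence ending at index i:
i:      0  1  2  3  4  5  6  7  8  9 10 11
v[i]:  16 20 15  7 12 16  7  1 16 20  2 16
dp:     1  2  1  1  2  3  1  1  3  4  2  3
Maximum dp value is 4.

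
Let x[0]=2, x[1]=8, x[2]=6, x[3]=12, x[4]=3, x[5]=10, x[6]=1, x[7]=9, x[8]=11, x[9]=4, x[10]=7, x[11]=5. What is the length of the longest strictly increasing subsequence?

Track the smallest tail for each achievable length (strict):
2 → extends → [2]
8 → extends → [2, 8]
6 → replaces 8 → [2, 6]
12 → extends → [2, 6, 12]
3 → replaces 6 → [2, 3, 12]
10 → replaces 12 → [2, 3, 10]
1 → replaces 2 → [1, 3, 10]
9 → replaces 10 → [1, 3, 9]
11 → extends → [1, 3, 9, 11]
4 → replaces 9 → [1, 3, 4, 11]
7 → replaces 11 → [1, 3, 4, 7]
5 → replaces 7 → [1, 3, 4, 5]
Four tails, so the longest strictly increasing subsequence has length 4 (e.g. 2, 8, 10, 11).

4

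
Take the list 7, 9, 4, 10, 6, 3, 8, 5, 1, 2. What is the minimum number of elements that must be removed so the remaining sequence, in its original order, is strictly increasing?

Fewest deletions = n − (longest strictly increasing subsequence).
i:      1  2  3  4  5  6  7  8  9 10
a[i]:   7  9  4 10  6  3  8  5  1  2
dp:     1  2  1  3  2  1  3  2  1  2
max dp = 3, so deletions = 10 − 3 = 7.

7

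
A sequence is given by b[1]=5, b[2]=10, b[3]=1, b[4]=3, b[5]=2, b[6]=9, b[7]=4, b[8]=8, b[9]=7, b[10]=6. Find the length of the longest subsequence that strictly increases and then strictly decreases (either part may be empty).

6

inc[i] = longest strictly increasing subsequence ending at i; dec[i] = longest strictly decreasing subsequence starting at i:
i:      1  2  3  4  5  6  7  8  9 10
b[i]:   5 10  1  3  2  9  4  8  7  6
inc:    1  2  1  2  2  3  3  4  4  4
dec:    3  5  1  2  1  4  1  3  2  1
Best peak at i=2 (value 10): inc=2, dec=5, length 2+5−1 = 6.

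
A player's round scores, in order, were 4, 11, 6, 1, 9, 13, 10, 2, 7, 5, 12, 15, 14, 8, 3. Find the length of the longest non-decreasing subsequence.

6

Track the smallest tail for each achievable length (allowing ties):
4 → extends → [4]
11 → extends → [4, 11]
6 → replaces 11 → [4, 6]
1 → replaces 4 → [1, 6]
9 → extends → [1, 6, 9]
13 → extends → [1, 6, 9, 13]
10 → replaces 13 → [1, 6, 9, 10]
2 → replaces 6 → [1, 2, 9, 10]
7 → replaces 9 → [1, 2, 7, 10]
5 → replaces 7 → [1, 2, 5, 10]
12 → extends → [1, 2, 5, 10, 12]
15 → extends → [1, 2, 5, 10, 12, 15]
14 → replaces 15 → [1, 2, 5, 10, 12, 14]
8 → replaces 10 → [1, 2, 5, 8, 12, 14]
3 → replaces 5 → [1, 2, 3, 8, 12, 14]
Six tails, so the longest non-decreasing subsequence has length 6 (e.g. 4, 6, 9, 10, 12, 15).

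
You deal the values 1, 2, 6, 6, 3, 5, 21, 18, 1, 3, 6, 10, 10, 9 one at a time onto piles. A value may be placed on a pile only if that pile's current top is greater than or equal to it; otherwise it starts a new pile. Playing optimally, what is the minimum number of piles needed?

6

The minimum number of non-increasing subsequences covering a sequence equals the length of its longest strictly increasing subsequence.
LIS length is 6 (e.g. 1, 2, 3, 5, 6, 10), so 6 piles are needed.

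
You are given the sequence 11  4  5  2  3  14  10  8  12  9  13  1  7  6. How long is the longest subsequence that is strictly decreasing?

5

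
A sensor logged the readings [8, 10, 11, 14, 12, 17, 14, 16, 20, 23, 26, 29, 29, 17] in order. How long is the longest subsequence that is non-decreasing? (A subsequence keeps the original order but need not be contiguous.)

Let dp[i] be the length of the longest such subsequence ending at index i:
i:      1  2  3  4  5  6  7  8  9 10 11 12 13 14
a[i]:   8 10 11 14 12 17 14 16 20 23 26 29 29 17
dp:     1  2  3  4  4  5  5  6  7  8  9 10 11  7
Maximum dp value is 11.

11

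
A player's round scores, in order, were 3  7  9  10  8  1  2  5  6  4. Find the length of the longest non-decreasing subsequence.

4

Let dp[i] be the length of the longest such subsequence ending at index i:
i:      1  2  3  4  5  6  7  8  9 10
a[i]:   3  7  9 10  8  1  2  5  6  4
dp:     1  2  3  4  3  1  2  3  4  3
Maximum dp value is 4.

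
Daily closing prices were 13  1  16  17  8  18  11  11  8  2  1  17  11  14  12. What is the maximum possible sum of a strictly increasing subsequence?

Let S[i] be the best sum of a strictly increasing subsequence ending at i:
i:      1  2  3  4  5  6  7  8  9 10 11 12 13 14 15
a[i]:  13  1 16 17  8 18 11 11  8  2  1 17 11 14 12
S:     13  1 29 46  9 64 20 20  9  3  1 46 20 34 32
Maximum is 64 (e.g. 13 + 16 + 17 + 18).

64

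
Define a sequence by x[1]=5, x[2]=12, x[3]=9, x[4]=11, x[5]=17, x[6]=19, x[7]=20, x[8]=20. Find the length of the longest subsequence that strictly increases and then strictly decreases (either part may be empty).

6

inc[i] = longest strictly increasing subsequence ending at i; dec[i] = longest strictly decreasing subsequence starting at i:
i:      1  2  3  4  5  6  7  8
x[i]:   5 12  9 11 17 19 20 20
inc:    1  2  2  3  4  5  6  6
dec:    1  2  1  1  1  1  1  1
Best peak at i=7 (value 20): inc=6, dec=1, length 6+1−1 = 6.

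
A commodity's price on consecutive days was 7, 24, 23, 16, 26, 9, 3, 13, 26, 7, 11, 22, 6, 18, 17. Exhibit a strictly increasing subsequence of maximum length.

7, 9, 13, 26

Patience tails give the LIS length; then backtrack through the dp parents:
7 → extends → [7]
24 → extends → [7, 24]
23 → replaces 24 → [7, 23]
16 → replaces 23 → [7, 16]
26 → extends → [7, 16, 26]
9 → replaces 16 → [7, 9, 26]
3 → replaces 7 → [3, 9, 26]
13 → replaces 26 → [3, 9, 13]
26 → extends → [3, 9, 13, 26]
7 → replaces 9 → [3, 7, 13, 26]
11 → replaces 13 → [3, 7, 11, 26]
22 → replaces 26 → [3, 7, 11, 22]
6 → replaces 7 → [3, 6, 11, 22]
18 → replaces 22 → [3, 6, 11, 18]
17 → replaces 18 → [3, 6, 11, 17]
Length 4; one witness is 7, 9, 13, 26.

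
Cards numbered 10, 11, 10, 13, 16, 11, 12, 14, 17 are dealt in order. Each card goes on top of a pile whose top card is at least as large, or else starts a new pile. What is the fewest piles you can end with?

The minimum number of non-increasing subsequences covering a sequence equals the length of its longest strictly increasing subsequence.
LIS length is 5 (e.g. 10, 11, 13, 16, 17), so 5 piles are needed.

5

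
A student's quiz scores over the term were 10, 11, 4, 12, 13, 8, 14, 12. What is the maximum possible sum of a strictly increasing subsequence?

Let S[i] be the best sum of a strictly increasing subsequence ending at i:
i:      1  2  3  4  5  6  7  8
a[i]:  10 11  4 12 13  8 14 12
S:     10 21  4 33 46 12 60 33
Maximum is 60 (e.g. 10 + 11 + 12 + 13 + 14).

60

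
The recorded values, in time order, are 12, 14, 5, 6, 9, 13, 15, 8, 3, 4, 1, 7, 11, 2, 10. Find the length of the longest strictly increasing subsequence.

5

Let dp[i] be the length of the longest such subsequence ending at index i:
i:      1  2  3  4  5  6  7  8  9 10 11 12 13 14 15
a[i]:  12 14  5  6  9 13 15  8  3  4  1  7 11  2 10
dp:     1  2  1  2  3  4  5  3  1  2  1  3  4  2  4
Maximum dp value is 5.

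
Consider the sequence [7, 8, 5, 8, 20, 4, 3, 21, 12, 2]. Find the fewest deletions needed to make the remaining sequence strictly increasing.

Fewest deletions = n − (longest strictly increasing subsequence).
Patience tails:
7 → extends → [7]
8 → extends → [7, 8]
5 → replaces 7 → [5, 8]
8 → already a tail → [5, 8]
20 → extends → [5, 8, 20]
4 → replaces 5 → [4, 8, 20]
3 → replaces 4 → [3, 8, 20]
21 → extends → [3, 8, 20, 21]
12 → replaces 20 → [3, 8, 12, 21]
2 → replaces 3 → [2, 8, 12, 21]
Longest strictly increasing subsequence has length 4, so deletions = 10 − 4 = 6.

6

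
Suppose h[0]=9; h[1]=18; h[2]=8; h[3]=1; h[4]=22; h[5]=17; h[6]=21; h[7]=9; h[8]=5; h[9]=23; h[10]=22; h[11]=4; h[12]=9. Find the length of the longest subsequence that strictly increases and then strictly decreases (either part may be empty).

inc[i] = longest strictly increasing subsequence ending at i; dec[i] = longest strictly decreasing subsequence starting at i:
i:      0  1  2  3  4  5  6  7  8  9 10 11 12
h[i]:   9 18  8  1 22 17 21  9  5 23 22  4  9
inc:    1  2  1  1  3  2  3  2  2  4  4  2  3
dec:    4  5  3  1  5  4  4  3  2  3  2  1  1
Best peak at i=4 (value 22): inc=3, dec=5, length 3+5−1 = 7.

7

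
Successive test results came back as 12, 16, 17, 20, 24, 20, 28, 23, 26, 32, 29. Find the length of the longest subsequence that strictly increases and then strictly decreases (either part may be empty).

inc[i] = longest strictly increasing subsequence ending at i; dec[i] = longest strictly decreasing subsequence starting at i:
i:      1  2  3  4  5  6  7  8  9 10 11
a[i]:  12 16 17 20 24 20 28 23 26 32 29
inc:    1  2  3  4  5  4  6  5  6  7  7
dec:    1  1  1  1  2  1  2  1  1  2  1
Best peak at i=10 (value 32): inc=7, dec=2, length 7+2−1 = 8.

8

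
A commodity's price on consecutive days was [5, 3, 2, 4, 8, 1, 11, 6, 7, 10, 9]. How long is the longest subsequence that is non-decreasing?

5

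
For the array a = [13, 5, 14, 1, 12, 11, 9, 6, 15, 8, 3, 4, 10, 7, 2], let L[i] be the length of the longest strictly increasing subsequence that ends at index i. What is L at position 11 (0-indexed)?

dp[i] = 1 + max{dp[j] : j<i, a[j]<a[i]} (or 1 if no such j):
i:      0  1  2  3  4  5  6  7  8  9 10 11 12 13 14
a[i]:  13  5 14  1 12 11  9  6 15  8  3  4 10  7  2
dp:     1  1  2  1  2  2  2  2  3  3  2  3  4  4  2
At index 11 the value is 3.

3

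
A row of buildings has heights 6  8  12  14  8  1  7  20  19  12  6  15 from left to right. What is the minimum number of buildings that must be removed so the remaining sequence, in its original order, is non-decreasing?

Fewest deletions = n − (longest non-decreasing subsequence).
Patience tails:
6 → extends → [6]
8 → extends → [6, 8]
12 → extends → [6, 8, 12]
14 → extends → [6, 8, 12, 14]
8 → replaces 12 → [6, 8, 8, 14]
1 → replaces 6 → [1, 8, 8, 14]
7 → replaces 8 → [1, 7, 8, 14]
20 → extends → [1, 7, 8, 14, 20]
19 → replaces 20 → [1, 7, 8, 14, 19]
12 → replaces 14 → [1, 7, 8, 12, 19]
6 → replaces 7 → [1, 6, 8, 12, 19]
15 → replaces 19 → [1, 6, 8, 12, 15]
Longest non-decreasing subsequence has length 5, so deletions = 12 − 5 = 7.

7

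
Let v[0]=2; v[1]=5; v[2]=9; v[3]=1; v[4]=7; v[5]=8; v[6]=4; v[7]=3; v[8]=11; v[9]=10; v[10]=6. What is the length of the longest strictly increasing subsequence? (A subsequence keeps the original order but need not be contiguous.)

5

Let dp[i] be the length of the longest such subsequence ending at index i:
i:      0  1  2  3  4  5  6  7  8  9 10
v[i]:   2  5  9  1  7  8  4  3 11 10  6
dp:     1  2  3  1  3  4  2  2  5  5  3
Maximum dp value is 5.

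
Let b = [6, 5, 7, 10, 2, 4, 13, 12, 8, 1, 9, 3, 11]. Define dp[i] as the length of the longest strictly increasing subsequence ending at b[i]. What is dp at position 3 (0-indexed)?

3

dp[i] = 1 + max{dp[j] : j<i, b[j]<b[i]} (or 1 if no such j):
i:      0  1  2  3  4  5  6  7  8  9 10 11 12
b[i]:   6  5  7 10  2  4 13 12  8  1  9  3 11
dp:     1  1  2  3  1  2  4  4  3  1  4  2  5
At index 3 the value is 3.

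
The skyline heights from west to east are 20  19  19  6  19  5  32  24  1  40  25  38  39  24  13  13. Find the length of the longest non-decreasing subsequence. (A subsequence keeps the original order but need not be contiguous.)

7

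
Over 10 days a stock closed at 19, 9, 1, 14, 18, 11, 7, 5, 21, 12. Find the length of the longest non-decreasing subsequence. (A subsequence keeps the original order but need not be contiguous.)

Let dp[i] be the length of the longest such subsequence ending at index i:
i:      1  2  3  4  5  6  7  8  9 10
a[i]:  19  9  1 14 18 11  7  5 21 12
dp:     1  1  1  2  3  2  2  2  4  3
Maximum dp value is 4.

4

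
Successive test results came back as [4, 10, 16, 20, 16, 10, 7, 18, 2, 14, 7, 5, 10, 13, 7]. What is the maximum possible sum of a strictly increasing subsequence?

Let S[i] be the best sum of a strictly increasing subsequence ending at i:
i:      1  2  3  4  5  6  7  8  9 10 11 12 13 14 15
a[i]:   4 10 16 20 16 10  7 18  2 14  7  5 10 13  7
S:      4 14 30 50 30 14 11 48  2 28 11  9 21 34 16
Maximum is 50 (e.g. 4 + 10 + 16 + 20).

50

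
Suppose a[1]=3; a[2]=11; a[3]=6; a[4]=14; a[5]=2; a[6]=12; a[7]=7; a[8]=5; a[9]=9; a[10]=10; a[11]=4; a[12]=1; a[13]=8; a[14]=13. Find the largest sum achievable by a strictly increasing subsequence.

48

Let S[i] be the best sum of a strictly increasing subsequence ending at i:
i:      1  2  3  4  5  6  7  8  9 10 11 12 13 14
a[i]:   3 11  6 14  2 12  7  5  9 10  4  1  8 13
S:      3 14  9 28  2 26 16  8 25 35  7  1 24 48
Maximum is 48 (e.g. 3 + 6 + 7 + 9 + 10 + 13).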